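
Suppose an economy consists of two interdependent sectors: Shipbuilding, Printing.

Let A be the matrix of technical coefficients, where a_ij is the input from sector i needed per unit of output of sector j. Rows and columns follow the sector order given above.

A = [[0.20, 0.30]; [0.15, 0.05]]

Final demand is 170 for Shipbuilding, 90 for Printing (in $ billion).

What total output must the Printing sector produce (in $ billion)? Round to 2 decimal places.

I − A =
  [   0.80    -0.30]
  [  -0.15     0.95]
det(I−A) = (0.80)(0.95) − (-0.30)(-0.15) = 0.7150
adj(I−A) = [[0.95, 0.30], [0.15, 0.80]]
(I − A)⁻¹ = adj(I−A) / det(I−A) ≈
  [   1.3287     0.4196]
  [   0.2098     1.1189]
x = (I − A)⁻¹ d = adj(I−A)·d / det(I−A), with det(I−A) = 0.7150:
  x_S = (0.95·170 + 0.30·90) / 0.7150 = 188.50 / 0.7150 ≈ 263.64
  x_P = (0.15·170 + 0.80·90) / 0.7150 = 97.50 / 0.7150 ≈ 136.36

x_P = 136.36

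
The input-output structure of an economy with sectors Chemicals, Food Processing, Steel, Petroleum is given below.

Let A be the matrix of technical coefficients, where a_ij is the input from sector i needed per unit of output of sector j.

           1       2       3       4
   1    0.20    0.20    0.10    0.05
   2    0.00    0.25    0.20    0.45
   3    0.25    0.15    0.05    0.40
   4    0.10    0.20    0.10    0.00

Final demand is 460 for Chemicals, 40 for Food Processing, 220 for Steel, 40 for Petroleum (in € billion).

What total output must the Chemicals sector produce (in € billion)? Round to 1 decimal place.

x_1 = 753.7

I − A =
  [   0.80    -0.20    -0.10    -0.05]
  [   0.00     0.75    -0.20    -0.45]
  [  -0.25    -0.15     0.95    -0.40]
  [  -0.10    -0.20    -0.10     1.00]
Compute the cofactors C_ij = (−1)^(i+j)·(3×3 minor ij) of I−A; the adjugate is their transpose:
adj(I−A) = Cᵀ =
  [ 0.544250   0.215250   0.120750   0.172375]
  [ 0.112000   0.693000   0.199500   0.397250]
  [ 0.201750   0.243750   0.515250   0.325875]
  [ 0.097000   0.184500   0.103500   0.517250]
det(I−A) = Σ_j (I−A)_1j·C_1j = (0.80)(0.544250) + (-0.20)(0.112000) + (-0.10)(0.201750) + (-0.05)(0.097000) = 0.387975
(I − A)⁻¹ = adj(I−A) / det(I−A) ≈
  [   1.4028     0.5548     0.3112     0.4443]
  [   0.2887     1.7862     0.5142     1.0239]
  [   0.5200     0.6283     1.3280     0.8399]
  [   0.2500     0.4755     0.2668     1.3332]
x = (I − A)⁻¹ d = adj(I−A)·d / det(I−A), with det(I−A) = 0.387975:
  x_1 = (0.544250·460 + 0.215250·40 + 0.120750·220 + 0.172375·40) / 0.387975 = 292.425 / 0.387975 ≈ 753.7
  x_2 = (0.112000·460 + 0.693000·40 + 0.199500·220 + 0.397250·40) / 0.387975 = 139.02 / 0.387975 ≈ 358.3
  x_3 = (0.201750·460 + 0.243750·40 + 0.515250·220 + 0.325875·40) / 0.387975 = 228.945 / 0.387975 ≈ 590.1
  x_4 = (0.097000·460 + 0.184500·40 + 0.103500·220 + 0.517250·40) / 0.387975 = 95.46 / 0.387975 ≈ 246.0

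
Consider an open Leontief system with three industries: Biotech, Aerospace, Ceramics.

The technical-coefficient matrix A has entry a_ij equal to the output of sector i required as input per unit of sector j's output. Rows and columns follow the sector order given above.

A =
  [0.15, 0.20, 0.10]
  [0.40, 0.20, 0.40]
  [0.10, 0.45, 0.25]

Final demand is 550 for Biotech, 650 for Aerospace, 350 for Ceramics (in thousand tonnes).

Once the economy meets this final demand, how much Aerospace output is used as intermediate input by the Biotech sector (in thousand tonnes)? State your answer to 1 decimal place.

z_21 = 629.3

I − A =
  [   0.85    -0.20    -0.10]
  [  -0.40     0.80    -0.40]
  [  -0.10    -0.45     0.75]
Cofactors of I−A, C_ij = (−1)^(i+j)·(minor ij) (rows/columns in the sector order above):
  C_11 = (0.80)(0.75) − (-0.40)(-0.45) = 0.4200
  C_12 = −[(-0.40)(0.75) − (-0.40)(-0.10)] = 0.3400
  C_13 = (-0.40)(-0.45) − (0.80)(-0.10) = 0.2600
  C_21 = −[(-0.20)(0.75) − (-0.10)(-0.45)] = 0.1950
  C_22 = (0.85)(0.75) − (-0.10)(-0.10) = 0.6275
  C_23 = −[(0.85)(-0.45) − (-0.20)(-0.10)] = 0.4025
  C_31 = (-0.20)(-0.40) − (-0.10)(0.80) = 0.1600
  C_32 = −[(0.85)(-0.40) − (-0.10)(-0.40)] = 0.3800
  C_33 = (0.85)(0.80) − (-0.20)(-0.40) = 0.6000
det(I−A) = Σ_j (I−A)_1j·C_1j = (0.85)(0.4200) + (-0.20)(0.3400) + (-0.10)(0.2600) = 0.2630
adj(I−A) = Cᵀ =
  [ 0.4200   0.1950   0.1600]
  [ 0.3400   0.6275   0.3800]
  [ 0.2600   0.4025   0.6000]
(I − A)⁻¹ = adj(I−A) / det(I−A) ≈
  [   1.5970     0.7414     0.6084]
  [   1.2928     2.3859     1.4449]
  [   0.9886     1.5304     2.2814]
First solve x = (I − A)⁻¹ d = adj(I−A)·d / det(I−A); in particular x_1 = (0.4200·550 + 0.1950·650 + 0.1600·350) / 0.2630 = 413.75 / 0.2630 ≈ 1573.194.
Intermediate flow from 2 to 1: z_21 = a_21 · x_1 = 0.40 × 413.75 / 0.2630 = 165.50 / 0.2630 ≈ 629.3.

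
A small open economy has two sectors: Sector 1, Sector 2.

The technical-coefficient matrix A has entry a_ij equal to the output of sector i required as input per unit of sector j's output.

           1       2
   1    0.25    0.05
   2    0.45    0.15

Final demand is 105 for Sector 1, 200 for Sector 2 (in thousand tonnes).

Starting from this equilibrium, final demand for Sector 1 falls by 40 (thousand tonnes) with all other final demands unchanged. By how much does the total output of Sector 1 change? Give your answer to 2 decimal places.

Δx_1 = -55.28

I − A =
  [   0.75    -0.05]
  [  -0.45     0.85]
det(I−A) = (0.75)(0.85) − (-0.05)(-0.45) = 0.6150
adj(I−A) = [[0.85, 0.05], [0.45, 0.75]]
(I − A)⁻¹ = adj(I−A) / det(I−A) ≈
  [   1.3821     0.0813]
  [   0.7317     1.2195]
Δx = (I − A)⁻¹ Δd with Δd having -40 in the Sector 1 component and 0 elsewhere.
So Δx_1 = L_11 · (-40), where L_11 = adj(I−A)_11 / det(I−A) = 0.85 / 0.6150.
Δx_1 = 0.85 × (-40) / 0.6150 = -34.00 / 0.6150 ≈ -55.28.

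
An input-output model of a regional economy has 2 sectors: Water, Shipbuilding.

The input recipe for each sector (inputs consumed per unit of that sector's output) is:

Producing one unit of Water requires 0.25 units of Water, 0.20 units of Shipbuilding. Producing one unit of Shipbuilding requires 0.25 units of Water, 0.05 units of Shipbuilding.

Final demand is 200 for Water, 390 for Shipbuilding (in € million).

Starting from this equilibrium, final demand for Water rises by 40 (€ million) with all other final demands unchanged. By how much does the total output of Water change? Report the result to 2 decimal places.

Δx_1 = 57.36

I − A =
  [   0.75    -0.25]
  [  -0.20     0.95]
det(I−A) = (0.75)(0.95) − (-0.25)(-0.20) = 0.6625
adj(I−A) = [[0.95, 0.25], [0.20, 0.75]]
(I − A)⁻¹ = adj(I−A) / det(I−A) ≈
  [   1.4340     0.3774]
  [   0.3019     1.1321]
Δx = (I − A)⁻¹ Δd with Δd having +40 in the Water component and 0 elsewhere.
So Δx_1 = L_11 · (+40), where L_11 = adj(I−A)_11 / det(I−A) = 0.95 / 0.6625.
Δx_1 = 0.95 × (+40) / 0.6625 = 38.00 / 0.6625 ≈ 57.36.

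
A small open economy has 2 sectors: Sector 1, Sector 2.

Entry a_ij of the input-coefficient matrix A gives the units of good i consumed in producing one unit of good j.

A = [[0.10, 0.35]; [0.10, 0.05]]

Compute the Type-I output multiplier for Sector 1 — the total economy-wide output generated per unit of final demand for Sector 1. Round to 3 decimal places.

m_1 = 1.280

I − A =
  [   0.90    -0.35]
  [  -0.10     0.95]
det(I−A) = (0.90)(0.95) − (-0.35)(-0.10) = 0.8200
adj(I−A) = [[0.95, 0.35], [0.10, 0.90]]
(I − A)⁻¹ = adj(I−A) / det(I−A) ≈
  [   1.1585     0.4268]
  [   0.1220     1.0976]
The output multiplier for sector j is the column-j sum of the Leontief inverse (I − A)⁻¹ = adj(I−A) / det(I−A).
Column 1 of adj(I−A): (0.95, 0.10); det(I−A) = 0.8200.
m_1 = (0.95 + 0.10) / 0.8200 = 1.05 / 0.8200 ≈ 1.280.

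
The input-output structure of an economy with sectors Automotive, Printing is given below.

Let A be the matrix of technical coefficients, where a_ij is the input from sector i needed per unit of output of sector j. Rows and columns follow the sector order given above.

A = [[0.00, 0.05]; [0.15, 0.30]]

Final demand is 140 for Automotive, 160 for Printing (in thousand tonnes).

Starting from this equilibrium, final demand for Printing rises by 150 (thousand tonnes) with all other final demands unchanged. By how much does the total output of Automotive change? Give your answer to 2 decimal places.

I − A =
  [   1.00    -0.05]
  [  -0.15     0.70]
det(I−A) = (1.00)(0.70) − (-0.05)(-0.15) = 0.6925
adj(I−A) = [[0.70, 0.05], [0.15, 1.00]]
(I − A)⁻¹ = adj(I−A) / det(I−A) ≈
  [   1.0108     0.0722]
  [   0.2166     1.4440]
Δx = (I − A)⁻¹ Δd with Δd having +150 in the Printing component and 0 elsewhere.
So Δx_A = L_AP · (+150), where L_AP = adj(I−A)_AP / det(I−A) = 0.05 / 0.6925.
Δx_A = 0.05 × (+150) / 0.6925 = 7.50 / 0.6925 ≈ 10.83.

Δx_A = 10.83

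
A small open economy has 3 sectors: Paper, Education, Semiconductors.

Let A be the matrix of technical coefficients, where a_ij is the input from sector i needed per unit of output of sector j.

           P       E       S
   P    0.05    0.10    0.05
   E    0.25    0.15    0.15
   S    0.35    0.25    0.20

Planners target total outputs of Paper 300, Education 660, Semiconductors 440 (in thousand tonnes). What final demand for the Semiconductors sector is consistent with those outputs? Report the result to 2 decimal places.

d_S = 82.00

I − A =
  [   0.95    -0.10    -0.05]
  [  -0.25     0.85    -0.15]
  [  -0.35    -0.25     0.80]
d = (I − A) x:
  d_P = (+0.95)·300 + (-0.10)·660 + (-0.05)·440 = 197.00
  d_E = (-0.25)·300 + (+0.85)·660 + (-0.15)·440 = 420.00
  d_S = (-0.35)·300 + (-0.25)·660 + (+0.80)·440 = 82.00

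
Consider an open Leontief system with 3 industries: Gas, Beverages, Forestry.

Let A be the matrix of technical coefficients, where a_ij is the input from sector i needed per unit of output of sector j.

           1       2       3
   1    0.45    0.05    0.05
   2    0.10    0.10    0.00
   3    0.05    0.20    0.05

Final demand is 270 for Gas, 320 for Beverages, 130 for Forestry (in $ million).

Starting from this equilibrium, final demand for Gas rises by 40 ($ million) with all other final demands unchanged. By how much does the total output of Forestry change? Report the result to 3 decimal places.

I − A =
  [   0.55    -0.05    -0.05]
  [  -0.10     0.90     0.00]
  [  -0.05    -0.20     0.95]
Cofactors of I−A, C_ij = (−1)^(i+j)·(minor ij) (rows/columns in the sector order above):
  C_11 = (0.90)(0.95) − (0.00)(-0.20) = 0.8550
  C_12 = −[(-0.10)(0.95) − (0.00)(-0.05)] = 0.0950
  C_13 = (-0.10)(-0.20) − (0.90)(-0.05) = 0.0650
  C_21 = −[(-0.05)(0.95) − (-0.05)(-0.20)] = 0.0575
  C_22 = (0.55)(0.95) − (-0.05)(-0.05) = 0.5200
  C_23 = −[(0.55)(-0.20) − (-0.05)(-0.05)] = 0.1125
  C_31 = (-0.05)(0.00) − (-0.05)(0.90) = 0.0450
  C_32 = −[(0.55)(0.00) − (-0.05)(-0.10)] = 0.0050
  C_33 = (0.55)(0.90) − (-0.05)(-0.10) = 0.4900
det(I−A) = Σ_j (I−A)_1j·C_1j = (0.55)(0.8550) + (-0.05)(0.0950) + (-0.05)(0.0650) = 0.46225
adj(I−A) = Cᵀ =
  [ 0.8550   0.0575   0.0450]
  [ 0.0950   0.5200   0.0050]
  [ 0.0650   0.1125   0.4900]
(I − A)⁻¹ = adj(I−A) / det(I−A) ≈
  [   1.8496     0.1244     0.0973]
  [   0.2055     1.1249     0.0108]
  [   0.1406     0.2434     1.0600]
Δx = (I − A)⁻¹ Δd with Δd having +40 in the Gas component and 0 elsewhere.
So Δx_3 = L_31 · (+40), where L_31 = adj(I−A)_31 / det(I−A) = 0.0650 / 0.46225.
Δx_3 = 0.0650 × (+40) / 0.46225 = 2.60 / 0.46225 ≈ 5.625.

Δx_3 = 5.625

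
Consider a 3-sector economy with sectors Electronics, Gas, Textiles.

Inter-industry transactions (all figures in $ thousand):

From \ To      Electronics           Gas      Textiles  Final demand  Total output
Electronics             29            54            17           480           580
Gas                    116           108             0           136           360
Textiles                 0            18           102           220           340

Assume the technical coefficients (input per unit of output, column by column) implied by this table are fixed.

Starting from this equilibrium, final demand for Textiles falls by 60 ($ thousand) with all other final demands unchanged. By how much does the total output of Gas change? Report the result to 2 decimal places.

Technical coefficients a_ij = z_ij / X_j:
  a_11 = 29/580 = 0.05, a_21 = 116/580 = 0.20, a_31 = 0/580 = 0.00
  a_12 = 54/360 = 0.15, a_22 = 108/360 = 0.30, a_32 = 18/360 = 0.05
  a_13 = 17/340 = 0.05, a_23 = 0/340 = 0.00, a_33 = 102/340 = 0.30
I − A =
  [   0.95    -0.15    -0.05]
  [  -0.20     0.70     0.00]
  [   0.00    -0.05     0.70]
Cofactors of I−A, C_ij = (−1)^(i+j)·(minor ij) (rows/columns in the sector order above):
  C_11 = (0.70)(0.70) − (0.00)(-0.05) = 0.4900
  C_12 = −[(-0.20)(0.70) − (0.00)(0.00)] = 0.1400
  C_13 = (-0.20)(-0.05) − (0.70)(0.00) = 0.0100
  C_21 = −[(-0.15)(0.70) − (-0.05)(-0.05)] = 0.1075
  C_22 = (0.95)(0.70) − (-0.05)(0.00) = 0.6650
  C_23 = −[(0.95)(-0.05) − (-0.15)(0.00)] = 0.0475
  C_31 = (-0.15)(0.00) − (-0.05)(0.70) = 0.0350
  C_32 = −[(0.95)(0.00) − (-0.05)(-0.20)] = 0.0100
  C_33 = (0.95)(0.70) − (-0.15)(-0.20) = 0.6350
det(I−A) = Σ_j (I−A)_1j·C_1j = (0.95)(0.4900) + (-0.15)(0.1400) + (-0.05)(0.0100) = 0.4440
adj(I−A) = Cᵀ =
  [ 0.4900   0.1075   0.0350]
  [ 0.1400   0.6650   0.0100]
  [ 0.0100   0.0475   0.6350]
(I − A)⁻¹ = adj(I−A) / det(I−A) ≈
  [   1.1036     0.2421     0.0788]
  [   0.3153     1.4977     0.0225]
  [   0.0225     0.1070     1.4302]
Δx = (I − A)⁻¹ Δd with Δd having -60 in the Textiles component and 0 elsewhere.
So Δx_2 = L_23 · (-60), where L_23 = adj(I−A)_23 / det(I−A) = 0.0100 / 0.4440.
Δx_2 = 0.0100 × (-60) / 0.4440 = -0.60 / 0.4440 ≈ -1.35.

Δx_2 = -1.35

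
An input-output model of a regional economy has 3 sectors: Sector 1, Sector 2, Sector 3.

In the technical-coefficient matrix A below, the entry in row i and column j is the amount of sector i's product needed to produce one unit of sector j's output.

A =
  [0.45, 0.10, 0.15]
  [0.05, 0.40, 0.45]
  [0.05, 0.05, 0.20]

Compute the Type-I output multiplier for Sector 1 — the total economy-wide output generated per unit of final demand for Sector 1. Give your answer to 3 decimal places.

m_1 = 2.297

I − A =
  [   0.55    -0.10    -0.15]
  [  -0.05     0.60    -0.45]
  [  -0.05    -0.05     0.80]
Cofactors of I−A, C_ij = (−1)^(i+j)·(minor ij) (rows/columns in the sector order above):
  C_11 = (0.60)(0.80) − (-0.45)(-0.05) = 0.4575
  C_12 = −[(-0.05)(0.80) − (-0.45)(-0.05)] = 0.0625
  C_13 = (-0.05)(-0.05) − (0.60)(-0.05) = 0.0325
  C_21 = −[(-0.10)(0.80) − (-0.15)(-0.05)] = 0.0875
  C_22 = (0.55)(0.80) − (-0.15)(-0.05) = 0.4325
  C_23 = −[(0.55)(-0.05) − (-0.10)(-0.05)] = 0.0325
  C_31 = (-0.10)(-0.45) − (-0.15)(0.60) = 0.1350
  C_32 = −[(0.55)(-0.45) − (-0.15)(-0.05)] = 0.2550
  C_33 = (0.55)(0.60) − (-0.10)(-0.05) = 0.3250
det(I−A) = Σ_j (I−A)_1j·C_1j = (0.55)(0.4575) + (-0.10)(0.0625) + (-0.15)(0.0325) = 0.2405
adj(I−A) = Cᵀ =
  [ 0.4575   0.0875   0.1350]
  [ 0.0625   0.4325   0.2550]
  [ 0.0325   0.0325   0.3250]
(I − A)⁻¹ = adj(I−A) / det(I−A) ≈
  [   1.9023     0.3638     0.5613]
  [   0.2599     1.7983     1.0603]
  [   0.1351     0.1351     1.3514]
The output multiplier for sector j is the column-j sum of the Leontief inverse (I − A)⁻¹ = adj(I−A) / det(I−A).
Column 1 of adj(I−A): (0.4575, 0.0625, 0.0325); det(I−A) = 0.2405.
m_1 = (0.4575 + 0.0625 + 0.0325) / 0.2405 = 0.5525 / 0.2405 ≈ 2.297.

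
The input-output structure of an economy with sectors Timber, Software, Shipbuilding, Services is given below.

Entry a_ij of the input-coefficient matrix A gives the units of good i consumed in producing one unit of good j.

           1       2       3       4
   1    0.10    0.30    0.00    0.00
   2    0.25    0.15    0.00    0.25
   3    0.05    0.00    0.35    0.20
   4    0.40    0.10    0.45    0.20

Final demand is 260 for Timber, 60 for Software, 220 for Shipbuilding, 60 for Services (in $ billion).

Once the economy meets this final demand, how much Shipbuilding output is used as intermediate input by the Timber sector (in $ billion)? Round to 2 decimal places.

I − A =
  [   0.90    -0.30     0.00     0.00]
  [  -0.25     0.85     0.00    -0.25]
  [  -0.05     0.00     0.65    -0.20]
  [  -0.40    -0.10    -0.45     0.80]
Compute the cofactors C_ij = (−1)^(i+j)·(3×3 minor ij) of I−A; the adjugate is their transpose:
adj(I−A) = Cᵀ =
  [ 0.349250   0.129000   0.033750   0.048750]
  [ 0.178125   0.387000   0.101250   0.146250]
  [ 0.105750   0.054000   0.499500   0.141750]
  [ 0.256375   0.143250   0.310500   0.448500]
det(I−A) = Σ_j (I−A)_1j·C_1j = (0.90)(0.349250) + (-0.30)(0.178125) + (0.00)(0.105750) + (0.00)(0.256375) = 0.2608875
(I − A)⁻¹ = adj(I−A) / det(I−A) ≈
  [   1.3387     0.4945     0.1294     0.1869]
  [   0.6828     1.4834     0.3881     0.5606]
  [   0.4053     0.2070     1.9146     0.5433]
  [   0.9827     0.5491     1.1902     1.7191]
First solve x = (I − A)⁻¹ d = adj(I−A)·d / det(I−A); in particular x_1 = (0.349250·260 + 0.129000·60 + 0.033750·220 + 0.048750·60) / 0.2608875 = 108.895 / 0.2608875 ≈ 417.4021.
Intermediate flow from 3 to 1: z_31 = a_31 · x_1 = 0.05 × 108.895 / 0.2608875 = 5.44475 / 0.2608875 ≈ 20.87.

z_31 = 20.87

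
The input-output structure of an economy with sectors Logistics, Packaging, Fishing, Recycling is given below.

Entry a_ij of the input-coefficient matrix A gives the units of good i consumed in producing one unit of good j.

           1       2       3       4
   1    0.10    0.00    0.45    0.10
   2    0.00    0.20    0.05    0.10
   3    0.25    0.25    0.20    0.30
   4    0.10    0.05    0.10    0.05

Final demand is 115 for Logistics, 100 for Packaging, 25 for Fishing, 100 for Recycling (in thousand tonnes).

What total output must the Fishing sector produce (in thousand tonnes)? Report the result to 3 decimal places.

x_3 = 223.200

I − A =
  [   0.90     0.00    -0.45    -0.10]
  [   0.00     0.80    -0.05    -0.10]
  [  -0.25    -0.25     0.80    -0.30]
  [  -0.10    -0.05    -0.10     0.95]
Compute the cofactors C_ij = (−1)^(i+j)·(3×3 minor ij) of I−A; the adjugate is their transpose:
adj(I−A) = Cᵀ =
  [ 0.564875   0.120125   0.348000   0.182000]
  [ 0.023875   0.526125   0.055750   0.075500]
  [ 0.215250   0.226000   0.671500   0.258500]
  [ 0.083375   0.064125   0.110250   0.474750]
det(I−A) = Σ_j (I−A)_1j·C_1j = (0.90)(0.564875) + (0.00)(0.023875) + (-0.45)(0.215250) + (-0.10)(0.083375) = 0.4031875
(I − A)⁻¹ = adj(I−A) / det(I−A) ≈
  [   1.4010     0.2979     0.8631     0.4514]
  [   0.0592     1.3049     0.1383     0.1873]
  [   0.5339     0.5605     1.6655     0.6411]
  [   0.2068     0.1590     0.2734     1.1775]
x = (I − A)⁻¹ d = adj(I−A)·d / det(I−A), with det(I−A) = 0.4031875:
  x_1 = (0.564875·115 + 0.120125·100 + 0.348000·25 + 0.182000·100) / 0.4031875 = 103.873125 / 0.4031875 ≈ 257.630
  x_2 = (0.023875·115 + 0.526125·100 + 0.055750·25 + 0.075500·100) / 0.4031875 = 64.301875 / 0.4031875 ≈ 159.484
  x_3 = (0.215250·115 + 0.226000·100 + 0.671500·25 + 0.258500·100) / 0.4031875 = 89.99125 / 0.4031875 ≈ 223.200
  x_4 = (0.083375·115 + 0.064125·100 + 0.110250·25 + 0.474750·100) / 0.4031875 = 66.231875 / 0.4031875 ≈ 164.271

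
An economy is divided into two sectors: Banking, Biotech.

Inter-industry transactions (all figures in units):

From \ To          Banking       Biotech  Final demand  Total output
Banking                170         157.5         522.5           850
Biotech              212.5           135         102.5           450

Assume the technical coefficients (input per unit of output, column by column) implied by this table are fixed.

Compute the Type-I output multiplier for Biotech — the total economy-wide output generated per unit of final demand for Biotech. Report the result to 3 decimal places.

m_2 = 2.434

Technical coefficients a_ij = z_ij / X_j:
  a_11 = 170/850 = 0.20, a_21 = 212.5/850 = 0.25
  a_12 = 157.5/450 = 0.35, a_22 = 135/450 = 0.30
I − A =
  [   0.80    -0.35]
  [  -0.25     0.70]
det(I−A) = (0.80)(0.70) − (-0.35)(-0.25) = 0.4725
adj(I−A) = [[0.70, 0.35], [0.25, 0.80]]
(I − A)⁻¹ = adj(I−A) / det(I−A) ≈
  [   1.4815     0.7407]
  [   0.5291     1.6931]
The output multiplier for sector j is the column-j sum of the Leontief inverse (I − A)⁻¹ = adj(I−A) / det(I−A).
Column 2 of adj(I−A): (0.35, 0.80); det(I−A) = 0.4725.
m_2 = (0.35 + 0.80) / 0.4725 = 1.15 / 0.4725 ≈ 2.434.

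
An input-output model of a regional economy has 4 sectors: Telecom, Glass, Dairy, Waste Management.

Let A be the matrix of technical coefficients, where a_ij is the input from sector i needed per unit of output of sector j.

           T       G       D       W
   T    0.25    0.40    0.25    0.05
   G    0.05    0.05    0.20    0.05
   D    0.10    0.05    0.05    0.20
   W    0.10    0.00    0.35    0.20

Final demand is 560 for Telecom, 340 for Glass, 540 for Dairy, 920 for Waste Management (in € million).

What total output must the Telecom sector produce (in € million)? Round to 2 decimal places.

x_T = 1690.57

I − A =
  [   0.75    -0.40    -0.25    -0.05]
  [  -0.05     0.95    -0.20    -0.05]
  [  -0.10    -0.05     0.95    -0.20]
  [  -0.10     0.00    -0.35     0.80]
Compute the cofactors C_ij = (−1)^(i+j)·(3×3 minor ij) of I−A; the adjugate is their transpose:
adj(I−A) = Cᵀ =
  [ 0.646625   0.286875   0.277625   0.127750]
  [ 0.061000   0.486000   0.144250   0.070250]
  [ 0.097250   0.069750   0.547250   0.147250]
  [ 0.123375   0.066375   0.274125   0.618000]
det(I−A) = Σ_j (I−A)_1j·C_1j = (0.75)(0.646625) + (-0.40)(0.061000) + (-0.25)(0.097250) + (-0.05)(0.123375) = 0.4300875
(I − A)⁻¹ = adj(I−A) / det(I−A) ≈
  [   1.5035     0.6670     0.6455     0.2970]
  [   0.1418     1.1300     0.3354     0.1633]
  [   0.2261     0.1622     1.2724     0.3424]
  [   0.2869     0.1543     0.6374     1.4369]
x = (I − A)⁻¹ d = adj(I−A)·d / det(I−A), with det(I−A) = 0.4300875:
  x_T = (0.646625·560 + 0.286875·340 + 0.277625·540 + 0.127750·920) / 0.4300875 = 727.095 / 0.4300875 ≈ 1690.57
  x_G = (0.061000·560 + 0.486000·340 + 0.144250·540 + 0.070250·920) / 0.4300875 = 341.925 / 0.4300875 ≈ 795.01
  x_D = (0.097250·560 + 0.069750·340 + 0.547250·540 + 0.147250·920) / 0.4300875 = 509.16 / 0.4300875 ≈ 1183.85
  x_W = (0.123375·560 + 0.066375·340 + 0.274125·540 + 0.618000·920) / 0.4300875 = 808.245 / 0.4300875 ≈ 1879.26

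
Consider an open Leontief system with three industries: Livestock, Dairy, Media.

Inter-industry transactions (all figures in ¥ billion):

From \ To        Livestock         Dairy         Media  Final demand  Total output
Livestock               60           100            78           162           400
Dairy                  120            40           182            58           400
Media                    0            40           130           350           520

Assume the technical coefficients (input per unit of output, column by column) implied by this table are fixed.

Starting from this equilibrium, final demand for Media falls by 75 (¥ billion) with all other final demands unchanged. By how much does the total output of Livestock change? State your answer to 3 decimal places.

Technical coefficients a_ij = z_ij / X_j:
  a_11 = 60/400 = 0.15, a_21 = 120/400 = 0.30, a_31 = 0/400 = 0.00
  a_12 = 100/400 = 0.25, a_22 = 40/400 = 0.10, a_32 = 40/400 = 0.10
  a_13 = 78/520 = 0.15, a_23 = 182/520 = 0.35, a_33 = 130/520 = 0.25
I − A =
  [   0.85    -0.25    -0.15]
  [  -0.30     0.90    -0.35]
  [   0.00    -0.10     0.75]
Cofactors of I−A, C_ij = (−1)^(i+j)·(minor ij) (rows/columns in the sector order above):
  C_11 = (0.90)(0.75) − (-0.35)(-0.10) = 0.6400
  C_12 = −[(-0.30)(0.75) − (-0.35)(0.00)] = 0.2250
  C_13 = (-0.30)(-0.10) − (0.90)(0.00) = 0.0300
  C_21 = −[(-0.25)(0.75) − (-0.15)(-0.10)] = 0.2025
  C_22 = (0.85)(0.75) − (-0.15)(0.00) = 0.6375
  C_23 = −[(0.85)(-0.10) − (-0.25)(0.00)] = 0.0850
  C_31 = (-0.25)(-0.35) − (-0.15)(0.90) = 0.2225
  C_32 = −[(0.85)(-0.35) − (-0.15)(-0.30)] = 0.3425
  C_33 = (0.85)(0.90) − (-0.25)(-0.30) = 0.6900
det(I−A) = Σ_j (I−A)_1j·C_1j = (0.85)(0.6400) + (-0.25)(0.2250) + (-0.15)(0.0300) = 0.48325
adj(I−A) = Cᵀ =
  [ 0.6400   0.2025   0.2225]
  [ 0.2250   0.6375   0.3425]
  [ 0.0300   0.0850   0.6900]
(I − A)⁻¹ = adj(I−A) / det(I−A) ≈
  [   1.3244     0.4190     0.4604]
  [   0.4656     1.3192     0.7087]
  [   0.0621     0.1759     1.4278]
Δx = (I − A)⁻¹ Δd with Δd having -75 in the Media component and 0 elsewhere.
So Δx_1 = L_13 · (-75), where L_13 = adj(I−A)_13 / det(I−A) = 0.2225 / 0.48325.
Δx_1 = 0.2225 × (-75) / 0.48325 = -16.6875 / 0.48325 ≈ -34.532.

Δx_1 = -34.532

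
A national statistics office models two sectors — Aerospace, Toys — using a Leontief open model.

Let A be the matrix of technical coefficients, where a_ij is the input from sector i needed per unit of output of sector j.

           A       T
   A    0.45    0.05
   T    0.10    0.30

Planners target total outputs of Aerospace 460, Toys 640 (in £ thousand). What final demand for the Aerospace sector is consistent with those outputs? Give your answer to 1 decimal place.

d_A = 221.0

I − A =
  [   0.55    -0.05]
  [  -0.10     0.70]
d = (I − A) x:
  d_A = (+0.55)·460 + (-0.05)·640 = 221.0
  d_T = (-0.10)·460 + (+0.70)·640 = 402.0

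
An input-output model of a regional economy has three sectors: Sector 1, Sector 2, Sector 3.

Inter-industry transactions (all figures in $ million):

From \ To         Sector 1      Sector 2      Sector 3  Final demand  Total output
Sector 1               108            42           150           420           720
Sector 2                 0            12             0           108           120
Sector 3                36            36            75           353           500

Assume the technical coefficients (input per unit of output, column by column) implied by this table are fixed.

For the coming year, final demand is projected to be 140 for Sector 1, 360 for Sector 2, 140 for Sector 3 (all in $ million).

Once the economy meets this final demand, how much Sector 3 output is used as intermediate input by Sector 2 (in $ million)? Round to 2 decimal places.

z_32 = 120.00

Technical coefficients a_ij = z_ij / X_j:
  a_11 = 108/720 = 0.15, a_21 = 0/720 = 0.00, a_31 = 36/720 = 0.05
  a_12 = 42/120 = 0.35, a_22 = 12/120 = 0.10, a_32 = 36/120 = 0.30
  a_13 = 150/500 = 0.30, a_23 = 0/500 = 0.00, a_33 = 75/500 = 0.15
I − A =
  [   0.85    -0.35    -0.30]
  [   0.00     0.90     0.00]
  [  -0.05    -0.30     0.85]
Cofactors of I−A, C_ij = (−1)^(i+j)·(minor ij) (rows/columns in the sector order above):
  C_11 = (0.90)(0.85) − (0.00)(-0.30) = 0.7650
  C_12 = −[(0.00)(0.85) − (0.00)(-0.05)] = 0.0000
  C_13 = (0.00)(-0.30) − (0.90)(-0.05) = 0.0450
  C_21 = −[(-0.35)(0.85) − (-0.30)(-0.30)] = 0.3875
  C_22 = (0.85)(0.85) − (-0.30)(-0.05) = 0.7075
  C_23 = −[(0.85)(-0.30) − (-0.35)(-0.05)] = 0.2725
  C_31 = (-0.35)(0.00) − (-0.30)(0.90) = 0.2700
  C_32 = −[(0.85)(0.00) − (-0.30)(0.00)] = 0.0000
  C_33 = (0.85)(0.90) − (-0.35)(0.00) = 0.7650
det(I−A) = Σ_j (I−A)_1j·C_1j = (0.85)(0.7650) + (-0.35)(0.0000) + (-0.30)(0.0450) = 0.63675
adj(I−A) = Cᵀ =
  [ 0.7650   0.3875   0.2700]
  [ 0.0000   0.7075   0.0000]
  [ 0.0450   0.2725   0.7650]
(I − A)⁻¹ = adj(I−A) / det(I−A) ≈
  [   1.2014     0.6086     0.4240]
  [   0.0000     1.1111     0.0000]
  [   0.0707     0.4280     1.2014]
First solve x = (I − A)⁻¹ d = adj(I−A)·d / det(I−A); in particular x_2 = (0.0000·140 + 0.7075·360 + 0.0000·140) / 0.63675 = 254.70 / 0.63675 = 400.0000.
Intermediate flow from 3 to 2: z_32 = a_32 · x_2 = 0.30 × 254.70 / 0.63675 = 76.41 / 0.63675 = 120.00.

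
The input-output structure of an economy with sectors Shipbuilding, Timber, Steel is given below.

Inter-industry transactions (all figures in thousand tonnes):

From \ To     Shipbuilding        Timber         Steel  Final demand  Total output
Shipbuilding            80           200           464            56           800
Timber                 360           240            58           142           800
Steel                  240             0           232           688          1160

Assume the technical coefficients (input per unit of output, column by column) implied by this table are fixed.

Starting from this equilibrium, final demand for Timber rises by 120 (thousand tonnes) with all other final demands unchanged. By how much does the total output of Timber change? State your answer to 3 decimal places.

Δx_2 = 220.690

Technical coefficients a_ij = z_ij / X_j:
  a_11 = 80/800 = 0.10, a_21 = 360/800 = 0.45, a_31 = 240/800 = 0.30
  a_12 = 200/800 = 0.25, a_22 = 240/800 = 0.30, a_32 = 0/800 = 0.00
  a_13 = 464/1160 = 0.40, a_23 = 58/1160 = 0.05, a_33 = 232/1160 = 0.20
I − A =
  [   0.90    -0.25    -0.40]
  [  -0.45     0.70    -0.05]
  [  -0.30     0.00     0.80]
Cofactors of I−A, C_ij = (−1)^(i+j)·(minor ij) (rows/columns in the sector order above):
  C_11 = (0.70)(0.80) − (-0.05)(0.00) = 0.5600
  C_12 = −[(-0.45)(0.80) − (-0.05)(-0.30)] = 0.3750
  C_13 = (-0.45)(0.00) − (0.70)(-0.30) = 0.2100
  C_21 = −[(-0.25)(0.80) − (-0.40)(0.00)] = 0.2000
  C_22 = (0.90)(0.80) − (-0.40)(-0.30) = 0.6000
  C_23 = −[(0.90)(0.00) − (-0.25)(-0.30)] = 0.0750
  C_31 = (-0.25)(-0.05) − (-0.40)(0.70) = 0.2925
  C_32 = −[(0.90)(-0.05) − (-0.40)(-0.45)] = 0.2250
  C_33 = (0.90)(0.70) − (-0.25)(-0.45) = 0.5175
det(I−A) = Σ_j (I−A)_1j·C_1j = (0.90)(0.5600) + (-0.25)(0.3750) + (-0.40)(0.2100) = 0.32625
adj(I−A) = Cᵀ =
  [ 0.5600   0.2000   0.2925]
  [ 0.3750   0.6000   0.2250]
  [ 0.2100   0.0750   0.5175]
(I − A)⁻¹ = adj(I−A) / det(I−A) ≈
  [   1.7165     0.6130     0.8966]
  [   1.1494     1.8391     0.6897]
  [   0.6437     0.2299     1.5862]
Δx = (I − A)⁻¹ Δd with Δd having +120 in the Timber component and 0 elsewhere.
So Δx_2 = L_22 · (+120), where L_22 = adj(I−A)_22 / det(I−A) = 0.6000 / 0.32625.
Δx_2 = 0.6000 × (+120) / 0.32625 = 72.00 / 0.32625 ≈ 220.690.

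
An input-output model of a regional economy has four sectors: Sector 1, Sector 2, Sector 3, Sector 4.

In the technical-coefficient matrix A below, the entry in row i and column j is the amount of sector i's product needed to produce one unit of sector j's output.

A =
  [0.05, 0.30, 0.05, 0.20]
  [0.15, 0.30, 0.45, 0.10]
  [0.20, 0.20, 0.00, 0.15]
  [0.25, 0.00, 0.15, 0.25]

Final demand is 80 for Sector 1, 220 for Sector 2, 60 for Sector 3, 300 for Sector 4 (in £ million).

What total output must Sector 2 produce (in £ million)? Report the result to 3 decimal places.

x_2 = 772.378

I − A =
  [   0.95    -0.30    -0.05    -0.20]
  [  -0.15     0.70    -0.45    -0.10]
  [  -0.20    -0.20     1.00    -0.15]
  [  -0.25     0.00    -0.15     0.75]
Compute the cofactors C_ij = (−1)^(i+j)·(3×3 minor ij) of I−A; the adjugate is their transpose:
adj(I−A) = Cᵀ =
  [ 0.43875   0.23175   0.15300   0.17850]
  [ 0.22150   0.62575   0.32375   0.20725]
  [ 0.15875   0.18875   0.42250   0.15200]
  [ 0.17800   0.11500   0.13550   0.49900]
det(I−A) = Σ_j (I−A)_1j·C_1j = (0.95)(0.43875) + (-0.30)(0.22150) + (-0.05)(0.15875) + (-0.20)(0.17800) = 0.306825
(I − A)⁻¹ = adj(I−A) / det(I−A) ≈
  [   1.4300     0.7553     0.4987     0.5818]
  [   0.7219     2.0394     1.0552     0.6755]
  [   0.5174     0.6152     1.3770     0.4954]
  [   0.5801     0.3748     0.4416     1.6263]
x = (I − A)⁻¹ d = adj(I−A)·d / det(I−A), with det(I−A) = 0.306825:
  x_1 = (0.43875·80 + 0.23175·220 + 0.15300·60 + 0.17850·300) / 0.306825 = 148.815 / 0.306825 ≈ 485.016
  x_2 = (0.22150·80 + 0.62575·220 + 0.32375·60 + 0.20725·300) / 0.306825 = 236.985 / 0.306825 ≈ 772.378
  x_3 = (0.15875·80 + 0.18875·220 + 0.42250·60 + 0.15200·300) / 0.306825 = 125.175 / 0.306825 ≈ 407.969
  x_4 = (0.17800·80 + 0.11500·220 + 0.13550·60 + 0.49900·300) / 0.306825 = 197.37 / 0.306825 ≈ 643.266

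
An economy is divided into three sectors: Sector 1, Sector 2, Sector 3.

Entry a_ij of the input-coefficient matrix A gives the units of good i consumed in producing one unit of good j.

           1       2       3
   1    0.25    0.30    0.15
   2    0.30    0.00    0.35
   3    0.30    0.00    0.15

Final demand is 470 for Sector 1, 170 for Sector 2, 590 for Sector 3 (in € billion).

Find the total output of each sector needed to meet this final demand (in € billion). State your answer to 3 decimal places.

x_1 = 1224.561, x_2 = 931.579, x_3 = 1126.316

I − A =
  [   0.75    -0.30    -0.15]
  [  -0.30     1.00    -0.35]
  [  -0.30     0.00     0.85]
Cofactors of I−A, C_ij = (−1)^(i+j)·(minor ij) (rows/columns in the sector order above):
  C_11 = (1.00)(0.85) − (-0.35)(0.00) = 0.8500
  C_12 = −[(-0.30)(0.85) − (-0.35)(-0.30)] = 0.3600
  C_13 = (-0.30)(0.00) − (1.00)(-0.30) = 0.3000
  C_21 = −[(-0.30)(0.85) − (-0.15)(0.00)] = 0.2550
  C_22 = (0.75)(0.85) − (-0.15)(-0.30) = 0.5925
  C_23 = −[(0.75)(0.00) − (-0.30)(-0.30)] = 0.0900
  C_31 = (-0.30)(-0.35) − (-0.15)(1.00) = 0.2550
  C_32 = −[(0.75)(-0.35) − (-0.15)(-0.30)] = 0.3075
  C_33 = (0.75)(1.00) − (-0.30)(-0.30) = 0.6600
det(I−A) = Σ_j (I−A)_1j·C_1j = (0.75)(0.8500) + (-0.30)(0.3600) + (-0.15)(0.3000) = 0.4845
adj(I−A) = Cᵀ =
  [ 0.8500   0.2550   0.2550]
  [ 0.3600   0.5925   0.3075]
  [ 0.3000   0.0900   0.6600]
(I − A)⁻¹ = adj(I−A) / det(I−A) ≈
  [   1.7544     0.5263     0.5263]
  [   0.7430     1.2229     0.6347]
  [   0.6192     0.1858     1.3622]
x = (I − A)⁻¹ d = adj(I−A)·d / det(I−A), with det(I−A) = 0.4845:
  x_1 = (0.8500·470 + 0.2550·170 + 0.2550·590) / 0.4845 = 593.30 / 0.4845 ≈ 1224.561
  x_2 = (0.3600·470 + 0.5925·170 + 0.3075·590) / 0.4845 = 451.35 / 0.4845 ≈ 931.579
  x_3 = (0.3000·470 + 0.0900·170 + 0.6600·590) / 0.4845 = 545.70 / 0.4845 ≈ 1126.316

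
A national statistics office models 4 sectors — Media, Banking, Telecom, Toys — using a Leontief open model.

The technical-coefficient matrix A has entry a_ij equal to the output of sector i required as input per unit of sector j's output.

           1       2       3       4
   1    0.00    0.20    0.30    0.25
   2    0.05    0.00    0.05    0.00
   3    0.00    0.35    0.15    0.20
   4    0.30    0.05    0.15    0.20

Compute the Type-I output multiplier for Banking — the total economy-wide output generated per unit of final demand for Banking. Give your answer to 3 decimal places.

I − A =
  [   1.00    -0.20    -0.30    -0.25]
  [  -0.05     1.00    -0.05     0.00]
  [   0.00    -0.35     0.85    -0.20]
  [  -0.30    -0.05    -0.15     0.80]
Compute the cofactors C_ij = (−1)^(i+j)·(3×3 minor ij) of I−A; the adjugate is their transpose:
adj(I−A) = Cᵀ =
  [ 0.635500   0.240750   0.286125   0.270125]
  [ 0.035500   0.568250   0.050125   0.023625]
  [ 0.074500   0.275750   0.716375   0.202375]
  [ 0.254500   0.177500   0.244750   0.818750]
det(I−A) = Σ_j (I−A)_1j·C_1j = (1.00)(0.635500) + (-0.20)(0.035500) + (-0.30)(0.074500) + (-0.25)(0.254500) = 0.542425
(I − A)⁻¹ = adj(I−A) / det(I−A) ≈
  [   1.1716     0.4438     0.5275     0.4980]
  [   0.0654     1.0476     0.0924     0.0436]
  [   0.1373     0.5084     1.3207     0.3731]
  [   0.4692     0.3272     0.4512     1.5094]
The output multiplier for sector j is the column-j sum of the Leontief inverse (I − A)⁻¹ = adj(I−A) / det(I−A).
Column 2 of adj(I−A): (0.240750, 0.568250, 0.275750, 0.177500); det(I−A) = 0.542425.
m_2 = (0.240750 + 0.568250 + 0.275750 + 0.177500) / 0.542425 = 1.26225 / 0.542425 ≈ 2.327.

m_2 = 2.327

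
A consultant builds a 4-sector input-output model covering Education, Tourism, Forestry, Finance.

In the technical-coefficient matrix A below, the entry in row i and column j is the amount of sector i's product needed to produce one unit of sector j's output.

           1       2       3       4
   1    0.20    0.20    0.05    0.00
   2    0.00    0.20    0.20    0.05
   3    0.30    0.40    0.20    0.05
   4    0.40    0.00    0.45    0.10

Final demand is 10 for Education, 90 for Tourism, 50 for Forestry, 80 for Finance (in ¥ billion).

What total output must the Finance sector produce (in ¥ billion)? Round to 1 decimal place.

I − A =
  [   0.80    -0.20    -0.05     0.00]
  [   0.00     0.80    -0.20    -0.05]
  [  -0.30    -0.40     0.80    -0.05]
  [  -0.40     0.00    -0.45     0.90]
Compute the cofactors C_ij = (−1)^(i+j)·(3×3 minor ij) of I−A; the adjugate is their transpose:
adj(I−A) = Cᵀ =
  [ 0.47700   0.15750   0.07650   0.01300]
  [ 0.08075   0.54350   0.16300   0.03925]
  [ 0.24000   0.34600   0.57200   0.05100]
  [ 0.33200   0.24300   0.32000   0.42400]
det(I−A) = Σ_j (I−A)_1j·C_1j = (0.80)(0.47700) + (-0.20)(0.08075) + (-0.05)(0.24000) + (0.00)(0.33200) = 0.35345
(I − A)⁻¹ = adj(I−A) / det(I−A) ≈
  [   1.3496     0.4456     0.2164     0.0368]
  [   0.2285     1.5377     0.4612     0.1110]
  [   0.6790     0.9789     1.6183     0.1443]
  [   0.9393     0.6875     0.9054     1.1996]
x = (I − A)⁻¹ d = adj(I−A)·d / det(I−A), with det(I−A) = 0.35345:
  x_1 = (0.47700·10 + 0.15750·90 + 0.07650·50 + 0.01300·80) / 0.35345 = 23.81 / 0.35345 ≈ 67.4
  x_2 = (0.08075·10 + 0.54350·90 + 0.16300·50 + 0.03925·80) / 0.35345 = 61.0125 / 0.35345 ≈ 172.6
  x_3 = (0.24000·10 + 0.34600·90 + 0.57200·50 + 0.05100·80) / 0.35345 = 66.22 / 0.35345 ≈ 187.4
  x_4 = (0.33200·10 + 0.24300·90 + 0.32000·50 + 0.42400·80) / 0.35345 = 75.11 / 0.35345 ≈ 212.5

x_4 = 212.5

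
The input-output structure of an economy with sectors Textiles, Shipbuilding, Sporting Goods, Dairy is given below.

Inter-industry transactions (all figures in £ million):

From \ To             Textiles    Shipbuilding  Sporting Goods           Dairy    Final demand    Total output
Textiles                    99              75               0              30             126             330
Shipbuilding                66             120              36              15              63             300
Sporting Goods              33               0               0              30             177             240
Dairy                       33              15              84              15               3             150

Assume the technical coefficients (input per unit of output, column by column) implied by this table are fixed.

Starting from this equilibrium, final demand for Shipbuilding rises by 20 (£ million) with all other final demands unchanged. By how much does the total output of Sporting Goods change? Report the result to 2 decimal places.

Δx_3 = 2.57

Technical coefficients a_ij = z_ij / X_j:
  a_11 = 99/330 = 0.30, a_21 = 66/330 = 0.20, a_31 = 33/330 = 0.10, a_41 = 33/330 = 0.10
  a_12 = 75/300 = 0.25, a_22 = 120/300 = 0.40, a_32 = 0/300 = 0.00, a_42 = 15/300 = 0.05
  a_13 = 0/240 = 0.00, a_23 = 36/240 = 0.15, a_33 = 0/240 = 0.00, a_43 = 84/240 = 0.35
  a_14 = 30/150 = 0.20, a_24 = 15/150 = 0.10, a_34 = 30/150 = 0.20, a_44 = 15/150 = 0.10
I − A =
  [   0.70    -0.25     0.00    -0.20]
  [  -0.20     0.60    -0.15    -0.10]
  [  -0.10     0.00     1.00    -0.20]
  [  -0.10    -0.05    -0.35     0.90]
Compute the cofactors C_ij = (−1)^(i+j)·(3×3 minor ij) of I−A; the adjugate is their transpose:
adj(I−A) = Cᵀ =
  [ 0.49150   0.21750   0.08600   0.15250]
  [ 0.19600   0.55400   0.13000   0.13400]
  [ 0.06750   0.03550   0.31300   0.08850]
  [ 0.09175   0.06875   0.13850   0.36625]
det(I−A) = Σ_j (I−A)_1j·C_1j = (0.70)(0.49150) + (-0.25)(0.19600) + (0.00)(0.06750) + (-0.20)(0.09175) = 0.2767
(I − A)⁻¹ = adj(I−A) / det(I−A) ≈
  [   1.7763     0.7860     0.3108     0.5511]
  [   0.7083     2.0022     0.4698     0.4843]
  [   0.2439     0.1283     1.1312     0.3198]
  [   0.3316     0.2485     0.5005     1.3236]
Δx = (I − A)⁻¹ Δd with Δd having +20 in the Shipbuilding component and 0 elsewhere.
So Δx_3 = L_32 · (+20), where L_32 = adj(I−A)_32 / det(I−A) = 0.03550 / 0.2767.
Δx_3 = 0.03550 × (+20) / 0.2767 = 0.71 / 0.2767 ≈ 2.57.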